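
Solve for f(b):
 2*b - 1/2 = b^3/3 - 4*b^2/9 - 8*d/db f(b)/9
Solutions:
 f(b) = C1 + 3*b^4/32 - b^3/6 - 9*b^2/8 + 9*b/16


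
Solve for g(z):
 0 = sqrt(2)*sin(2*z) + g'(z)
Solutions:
 g(z) = C1 + sqrt(2)*cos(2*z)/2


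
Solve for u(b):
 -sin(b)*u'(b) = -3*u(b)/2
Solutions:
 u(b) = C1*(cos(b) - 1)^(3/4)/(cos(b) + 1)^(3/4)


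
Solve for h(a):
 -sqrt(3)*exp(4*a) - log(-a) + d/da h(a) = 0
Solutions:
 h(a) = C1 + a*log(-a) - a + sqrt(3)*exp(4*a)/4


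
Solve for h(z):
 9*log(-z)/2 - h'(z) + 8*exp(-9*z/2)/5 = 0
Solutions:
 h(z) = C1 + 9*z*log(-z)/2 - 9*z/2 - 16*exp(-9*z/2)/45


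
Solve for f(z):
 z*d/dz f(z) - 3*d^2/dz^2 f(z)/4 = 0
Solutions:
 f(z) = C1 + C2*erfi(sqrt(6)*z/3)


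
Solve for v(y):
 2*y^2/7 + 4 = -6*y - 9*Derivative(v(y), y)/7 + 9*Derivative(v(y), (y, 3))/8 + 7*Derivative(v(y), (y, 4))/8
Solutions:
 v(y) = C1 + C2*exp(-y*(3*3^(1/3)/(2*sqrt(154) + 25)^(1/3) + 6 + 3^(2/3)*(2*sqrt(154) + 25)^(1/3))/14)*sin(3*3^(1/6)*y*(-(2*sqrt(154) + 25)^(1/3) + 3^(2/3)/(2*sqrt(154) + 25)^(1/3))/14) + C3*exp(-y*(3*3^(1/3)/(2*sqrt(154) + 25)^(1/3) + 6 + 3^(2/3)*(2*sqrt(154) + 25)^(1/3))/14)*cos(3*3^(1/6)*y*(-(2*sqrt(154) + 25)^(1/3) + 3^(2/3)/(2*sqrt(154) + 25)^(1/3))/14) + C4*exp(y*(-3 + 3*3^(1/3)/(2*sqrt(154) + 25)^(1/3) + 3^(2/3)*(2*sqrt(154) + 25)^(1/3))/7) - 2*y^3/27 - 7*y^2/3 - 7*y/2


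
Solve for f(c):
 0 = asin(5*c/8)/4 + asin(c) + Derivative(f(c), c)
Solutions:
 f(c) = C1 - c*asin(5*c/8)/4 - c*asin(c) - sqrt(1 - c^2) - sqrt(64 - 25*c^2)/20


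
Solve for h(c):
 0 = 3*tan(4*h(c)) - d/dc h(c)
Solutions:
 h(c) = -asin(C1*exp(12*c))/4 + pi/4
 h(c) = asin(C1*exp(12*c))/4


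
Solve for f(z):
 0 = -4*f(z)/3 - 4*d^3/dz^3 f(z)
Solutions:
 f(z) = C3*exp(-3^(2/3)*z/3) + (C1*sin(3^(1/6)*z/2) + C2*cos(3^(1/6)*z/2))*exp(3^(2/3)*z/6)


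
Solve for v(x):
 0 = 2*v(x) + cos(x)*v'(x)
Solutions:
 v(x) = C1*(sin(x) - 1)/(sin(x) + 1)


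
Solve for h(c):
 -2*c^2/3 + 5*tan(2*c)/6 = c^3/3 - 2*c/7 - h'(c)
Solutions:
 h(c) = C1 + c^4/12 + 2*c^3/9 - c^2/7 + 5*log(cos(2*c))/12


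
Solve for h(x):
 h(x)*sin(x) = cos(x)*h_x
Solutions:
 h(x) = C1/cos(x)


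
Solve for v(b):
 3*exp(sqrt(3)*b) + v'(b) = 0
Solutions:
 v(b) = C1 - sqrt(3)*exp(sqrt(3)*b)


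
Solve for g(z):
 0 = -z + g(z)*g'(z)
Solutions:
 g(z) = -sqrt(C1 + z^2)
 g(z) = sqrt(C1 + z^2)


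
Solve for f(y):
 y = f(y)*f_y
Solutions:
 f(y) = -sqrt(C1 + y^2)
 f(y) = sqrt(C1 + y^2)


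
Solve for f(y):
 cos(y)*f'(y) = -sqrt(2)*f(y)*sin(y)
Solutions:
 f(y) = C1*cos(y)^(sqrt(2))


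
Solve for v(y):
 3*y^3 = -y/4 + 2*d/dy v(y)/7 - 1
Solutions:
 v(y) = C1 + 21*y^4/8 + 7*y^2/16 + 7*y/2


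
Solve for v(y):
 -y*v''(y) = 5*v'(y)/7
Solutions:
 v(y) = C1 + C2*y^(2/7)


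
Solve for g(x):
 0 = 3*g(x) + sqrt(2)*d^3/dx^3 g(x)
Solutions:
 g(x) = C3*exp(-2^(5/6)*3^(1/3)*x/2) + (C1*sin(6^(5/6)*x/4) + C2*cos(6^(5/6)*x/4))*exp(2^(5/6)*3^(1/3)*x/4)


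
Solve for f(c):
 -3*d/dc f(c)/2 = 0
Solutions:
 f(c) = C1


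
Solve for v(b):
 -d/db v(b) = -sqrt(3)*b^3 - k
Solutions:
 v(b) = C1 + sqrt(3)*b^4/4 + b*k


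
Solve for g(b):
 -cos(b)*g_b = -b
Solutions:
 g(b) = C1 + Integral(b/cos(b), b)


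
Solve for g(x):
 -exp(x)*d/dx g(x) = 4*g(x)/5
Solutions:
 g(x) = C1*exp(4*exp(-x)/5)


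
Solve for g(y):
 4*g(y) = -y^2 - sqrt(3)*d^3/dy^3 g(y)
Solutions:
 g(y) = C3*exp(-2^(2/3)*3^(5/6)*y/3) - y^2/4 + (C1*sin(2^(2/3)*3^(1/3)*y/2) + C2*cos(2^(2/3)*3^(1/3)*y/2))*exp(2^(2/3)*3^(5/6)*y/6)


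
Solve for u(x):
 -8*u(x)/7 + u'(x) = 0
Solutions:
 u(x) = C1*exp(8*x/7)


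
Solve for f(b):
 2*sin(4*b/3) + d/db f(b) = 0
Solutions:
 f(b) = C1 + 3*cos(4*b/3)/2


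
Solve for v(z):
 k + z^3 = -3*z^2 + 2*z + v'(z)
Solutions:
 v(z) = C1 + k*z + z^4/4 + z^3 - z^2


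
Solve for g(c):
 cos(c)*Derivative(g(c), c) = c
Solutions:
 g(c) = C1 + Integral(c/cos(c), c)


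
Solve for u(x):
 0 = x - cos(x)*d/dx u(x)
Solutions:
 u(x) = C1 + Integral(x/cos(x), x)


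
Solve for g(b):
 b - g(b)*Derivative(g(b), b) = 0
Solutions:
 g(b) = -sqrt(C1 + b^2)
 g(b) = sqrt(C1 + b^2)


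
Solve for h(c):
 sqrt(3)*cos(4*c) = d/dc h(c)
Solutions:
 h(c) = C1 + sqrt(3)*sin(4*c)/4


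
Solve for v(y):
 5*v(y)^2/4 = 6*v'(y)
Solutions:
 v(y) = -24/(C1 + 5*y)


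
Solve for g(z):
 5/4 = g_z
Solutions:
 g(z) = C1 + 5*z/4


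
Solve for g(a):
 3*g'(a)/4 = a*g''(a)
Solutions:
 g(a) = C1 + C2*a^(7/4)


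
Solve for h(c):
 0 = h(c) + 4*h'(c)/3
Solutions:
 h(c) = C1*exp(-3*c/4)


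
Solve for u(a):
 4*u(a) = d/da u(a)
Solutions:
 u(a) = C1*exp(4*a)


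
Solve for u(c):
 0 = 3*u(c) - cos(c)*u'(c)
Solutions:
 u(c) = C1*(sin(c) + 1)^(3/2)/(sin(c) - 1)^(3/2)


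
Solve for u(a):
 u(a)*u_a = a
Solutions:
 u(a) = -sqrt(C1 + a^2)
 u(a) = sqrt(C1 + a^2)


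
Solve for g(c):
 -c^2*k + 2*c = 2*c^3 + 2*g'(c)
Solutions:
 g(c) = C1 - c^4/4 - c^3*k/6 + c^2/2


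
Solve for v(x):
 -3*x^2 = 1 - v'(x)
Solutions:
 v(x) = C1 + x^3 + x


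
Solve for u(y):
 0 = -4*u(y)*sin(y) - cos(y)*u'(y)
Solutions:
 u(y) = C1*cos(y)^4


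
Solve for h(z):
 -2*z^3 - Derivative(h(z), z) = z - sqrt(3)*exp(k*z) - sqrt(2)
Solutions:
 h(z) = C1 - z^4/2 - z^2/2 + sqrt(2)*z + sqrt(3)*exp(k*z)/k


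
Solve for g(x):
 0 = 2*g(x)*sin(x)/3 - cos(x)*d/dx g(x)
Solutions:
 g(x) = C1/cos(x)^(2/3)


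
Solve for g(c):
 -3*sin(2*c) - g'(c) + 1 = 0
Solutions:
 g(c) = C1 + c + 3*cos(2*c)/2


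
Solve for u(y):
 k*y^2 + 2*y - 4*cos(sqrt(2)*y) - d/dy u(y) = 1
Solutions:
 u(y) = C1 + k*y^3/3 + y^2 - y - 2*sqrt(2)*sin(sqrt(2)*y)


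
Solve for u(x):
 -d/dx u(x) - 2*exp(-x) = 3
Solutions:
 u(x) = C1 - 3*x + 2*exp(-x)


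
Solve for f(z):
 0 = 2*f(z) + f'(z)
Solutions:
 f(z) = C1*exp(-2*z)


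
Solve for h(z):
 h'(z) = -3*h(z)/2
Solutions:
 h(z) = C1*exp(-3*z/2)


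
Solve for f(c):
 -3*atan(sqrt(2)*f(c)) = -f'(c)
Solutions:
 Integral(1/atan(sqrt(2)*_y), (_y, f(c))) = C1 + 3*c


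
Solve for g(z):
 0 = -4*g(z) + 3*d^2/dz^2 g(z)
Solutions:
 g(z) = C1*exp(-2*sqrt(3)*z/3) + C2*exp(2*sqrt(3)*z/3)


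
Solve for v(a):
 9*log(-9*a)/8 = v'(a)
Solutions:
 v(a) = C1 + 9*a*log(-a)/8 + 9*a*(-1 + 2*log(3))/8


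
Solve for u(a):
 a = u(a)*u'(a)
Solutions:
 u(a) = -sqrt(C1 + a^2)
 u(a) = sqrt(C1 + a^2)


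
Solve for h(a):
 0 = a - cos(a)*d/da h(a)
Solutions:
 h(a) = C1 + Integral(a/cos(a), a)


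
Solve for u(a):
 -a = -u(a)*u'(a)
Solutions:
 u(a) = -sqrt(C1 + a^2)
 u(a) = sqrt(C1 + a^2)


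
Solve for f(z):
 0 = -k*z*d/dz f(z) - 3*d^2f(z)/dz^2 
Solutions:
 f(z) = Piecewise((-sqrt(6)*sqrt(pi)*C1*erf(sqrt(6)*sqrt(k)*z/6)/(2*sqrt(k)) - C2, (k > 0) | (k < 0)), (-C1*z - C2, True))


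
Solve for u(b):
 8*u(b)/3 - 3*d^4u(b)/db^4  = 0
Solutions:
 u(b) = C1*exp(-2^(3/4)*sqrt(3)*b/3) + C2*exp(2^(3/4)*sqrt(3)*b/3) + C3*sin(2^(3/4)*sqrt(3)*b/3) + C4*cos(2^(3/4)*sqrt(3)*b/3)


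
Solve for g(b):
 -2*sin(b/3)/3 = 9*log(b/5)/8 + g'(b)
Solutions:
 g(b) = C1 - 9*b*log(b)/8 + 9*b/8 + 9*b*log(5)/8 + 2*cos(b/3)


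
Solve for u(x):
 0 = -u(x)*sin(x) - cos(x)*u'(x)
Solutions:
 u(x) = C1*cos(x)


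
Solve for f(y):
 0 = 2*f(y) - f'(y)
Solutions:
 f(y) = C1*exp(2*y)


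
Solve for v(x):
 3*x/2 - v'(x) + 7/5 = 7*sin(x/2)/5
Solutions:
 v(x) = C1 + 3*x^2/4 + 7*x/5 + 14*cos(x/2)/5


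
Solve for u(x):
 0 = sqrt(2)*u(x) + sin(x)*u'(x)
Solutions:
 u(x) = C1*(cos(x) + 1)^(sqrt(2)/2)/(cos(x) - 1)^(sqrt(2)/2)


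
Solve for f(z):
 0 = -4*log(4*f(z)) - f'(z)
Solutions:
 Integral(1/(log(_y) + 2*log(2)), (_y, f(z)))/4 = C1 - z


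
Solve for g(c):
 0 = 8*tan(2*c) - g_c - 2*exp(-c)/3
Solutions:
 g(c) = C1 + 2*log(tan(2*c)^2 + 1) + 2*exp(-c)/3


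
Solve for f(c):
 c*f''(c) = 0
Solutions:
 f(c) = C1 + C2*c


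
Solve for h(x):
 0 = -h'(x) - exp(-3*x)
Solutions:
 h(x) = C1 + exp(-3*x)/3


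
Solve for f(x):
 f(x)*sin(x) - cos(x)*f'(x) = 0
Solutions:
 f(x) = C1/cos(x)


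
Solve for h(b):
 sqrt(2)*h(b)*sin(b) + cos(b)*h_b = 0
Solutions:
 h(b) = C1*cos(b)^(sqrt(2))


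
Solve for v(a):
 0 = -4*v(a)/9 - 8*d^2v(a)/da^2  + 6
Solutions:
 v(a) = C1*sin(sqrt(2)*a/6) + C2*cos(sqrt(2)*a/6) + 27/2


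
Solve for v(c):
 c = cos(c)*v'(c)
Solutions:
 v(c) = C1 + Integral(c/cos(c), c)


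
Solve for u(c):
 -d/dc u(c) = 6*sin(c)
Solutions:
 u(c) = C1 + 6*cos(c)


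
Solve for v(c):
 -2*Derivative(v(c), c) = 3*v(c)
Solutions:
 v(c) = C1*exp(-3*c/2)


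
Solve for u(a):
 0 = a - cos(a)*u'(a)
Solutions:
 u(a) = C1 + Integral(a/cos(a), a)


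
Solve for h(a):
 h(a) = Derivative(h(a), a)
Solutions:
 h(a) = C1*exp(a)


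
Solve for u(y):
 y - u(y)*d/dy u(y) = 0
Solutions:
 u(y) = -sqrt(C1 + y^2)
 u(y) = sqrt(C1 + y^2)


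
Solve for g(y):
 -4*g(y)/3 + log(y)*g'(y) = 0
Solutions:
 g(y) = C1*exp(4*li(y)/3)


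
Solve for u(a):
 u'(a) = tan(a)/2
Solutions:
 u(a) = C1 - log(cos(a))/2


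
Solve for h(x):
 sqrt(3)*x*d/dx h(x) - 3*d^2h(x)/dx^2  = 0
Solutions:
 h(x) = C1 + C2*erfi(sqrt(2)*3^(3/4)*x/6)


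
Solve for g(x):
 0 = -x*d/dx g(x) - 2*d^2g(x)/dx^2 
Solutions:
 g(x) = C1 + C2*erf(x/2)


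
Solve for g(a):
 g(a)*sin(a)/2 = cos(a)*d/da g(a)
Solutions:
 g(a) = C1/sqrt(cos(a))


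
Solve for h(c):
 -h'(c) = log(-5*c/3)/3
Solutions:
 h(c) = C1 - c*log(-c)/3 + c*(-log(5) + 1 + log(3))/3


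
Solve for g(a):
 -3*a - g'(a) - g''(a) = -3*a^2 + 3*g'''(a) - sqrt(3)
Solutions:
 g(a) = C1 + a^3 - 9*a^2/2 - 9*a + sqrt(3)*a + (C2*sin(sqrt(11)*a/6) + C3*cos(sqrt(11)*a/6))*exp(-a/6)


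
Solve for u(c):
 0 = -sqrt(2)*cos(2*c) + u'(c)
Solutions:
 u(c) = C1 + sqrt(2)*sin(2*c)/2


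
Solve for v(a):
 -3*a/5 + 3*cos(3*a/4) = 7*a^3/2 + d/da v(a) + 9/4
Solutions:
 v(a) = C1 - 7*a^4/8 - 3*a^2/10 - 9*a/4 + 4*sin(3*a/4)


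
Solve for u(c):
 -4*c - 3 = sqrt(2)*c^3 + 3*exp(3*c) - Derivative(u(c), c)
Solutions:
 u(c) = C1 + sqrt(2)*c^4/4 + 2*c^2 + 3*c + exp(3*c)


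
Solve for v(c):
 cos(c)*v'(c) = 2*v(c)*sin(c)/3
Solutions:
 v(c) = C1/cos(c)^(2/3)


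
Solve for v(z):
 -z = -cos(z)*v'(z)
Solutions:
 v(z) = C1 + Integral(z/cos(z), z)


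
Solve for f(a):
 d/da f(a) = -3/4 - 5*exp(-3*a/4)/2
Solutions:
 f(a) = C1 - 3*a/4 + 10*exp(-3*a/4)/3


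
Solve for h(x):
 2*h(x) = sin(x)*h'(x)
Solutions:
 h(x) = C1*(cos(x) - 1)/(cos(x) + 1)


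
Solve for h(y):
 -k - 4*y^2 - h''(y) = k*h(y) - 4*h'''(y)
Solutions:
 h(y) = C1*exp(y*(-(-216*k + sqrt((216*k + 1)^2 - 1) - 1)^(1/3) + 1 - 1/(-216*k + sqrt((216*k + 1)^2 - 1) - 1)^(1/3))/12) + C2*exp(y*((-216*k + sqrt((216*k + 1)^2 - 1) - 1)^(1/3) - sqrt(3)*I*(-216*k + sqrt((216*k + 1)^2 - 1) - 1)^(1/3) + 2 - 4/((-1 + sqrt(3)*I)*(-216*k + sqrt((216*k + 1)^2 - 1) - 1)^(1/3)))/24) + C3*exp(y*((-216*k + sqrt((216*k + 1)^2 - 1) - 1)^(1/3) + sqrt(3)*I*(-216*k + sqrt((216*k + 1)^2 - 1) - 1)^(1/3) + 2 + 4/((1 + sqrt(3)*I)*(-216*k + sqrt((216*k + 1)^2 - 1) - 1)^(1/3)))/24) - 1 - 4*y^2/k + 8/k^2


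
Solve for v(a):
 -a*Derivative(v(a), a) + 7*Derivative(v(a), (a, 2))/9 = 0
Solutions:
 v(a) = C1 + C2*erfi(3*sqrt(14)*a/14)


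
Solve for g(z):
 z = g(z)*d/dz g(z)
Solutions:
 g(z) = -sqrt(C1 + z^2)
 g(z) = sqrt(C1 + z^2)


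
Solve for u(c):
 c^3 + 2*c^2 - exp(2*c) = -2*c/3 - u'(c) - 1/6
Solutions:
 u(c) = C1 - c^4/4 - 2*c^3/3 - c^2/3 - c/6 + exp(2*c)/2


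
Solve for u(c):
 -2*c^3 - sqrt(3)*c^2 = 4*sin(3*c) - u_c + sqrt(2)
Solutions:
 u(c) = C1 + c^4/2 + sqrt(3)*c^3/3 + sqrt(2)*c - 4*cos(3*c)/3


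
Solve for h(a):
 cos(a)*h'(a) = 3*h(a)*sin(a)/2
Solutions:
 h(a) = C1/cos(a)^(3/2)


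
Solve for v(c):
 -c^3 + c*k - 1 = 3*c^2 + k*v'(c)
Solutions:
 v(c) = C1 - c^4/(4*k) - c^3/k + c^2/2 - c/k


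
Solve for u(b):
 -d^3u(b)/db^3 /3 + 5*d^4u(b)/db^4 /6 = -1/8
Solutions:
 u(b) = C1 + C2*b + C3*b^2 + C4*exp(2*b/5) + b^3/16


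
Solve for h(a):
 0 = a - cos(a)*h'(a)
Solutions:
 h(a) = C1 + Integral(a/cos(a), a)


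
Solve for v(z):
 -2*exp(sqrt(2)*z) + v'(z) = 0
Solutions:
 v(z) = C1 + sqrt(2)*exp(sqrt(2)*z)


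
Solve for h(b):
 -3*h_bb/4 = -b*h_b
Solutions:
 h(b) = C1 + C2*erfi(sqrt(6)*b/3)


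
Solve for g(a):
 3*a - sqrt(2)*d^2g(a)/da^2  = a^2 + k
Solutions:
 g(a) = C1 + C2*a - sqrt(2)*a^4/24 + sqrt(2)*a^3/4 - sqrt(2)*a^2*k/4


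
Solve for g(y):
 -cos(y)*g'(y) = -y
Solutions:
 g(y) = C1 + Integral(y/cos(y), y)


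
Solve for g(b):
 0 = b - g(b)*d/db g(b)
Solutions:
 g(b) = -sqrt(C1 + b^2)
 g(b) = sqrt(C1 + b^2)


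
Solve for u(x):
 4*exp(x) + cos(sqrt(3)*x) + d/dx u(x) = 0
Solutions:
 u(x) = C1 - 4*exp(x) - sqrt(3)*sin(sqrt(3)*x)/3


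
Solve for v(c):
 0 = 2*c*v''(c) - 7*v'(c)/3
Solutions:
 v(c) = C1 + C2*c^(13/6)


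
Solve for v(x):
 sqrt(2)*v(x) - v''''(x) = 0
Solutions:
 v(x) = C1*exp(-2^(1/8)*x) + C2*exp(2^(1/8)*x) + C3*sin(2^(1/8)*x) + C4*cos(2^(1/8)*x)


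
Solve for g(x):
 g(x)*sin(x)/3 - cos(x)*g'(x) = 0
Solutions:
 g(x) = C1/cos(x)^(1/3)


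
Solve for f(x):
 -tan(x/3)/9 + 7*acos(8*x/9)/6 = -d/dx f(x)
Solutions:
 f(x) = C1 - 7*x*acos(8*x/9)/6 + 7*sqrt(81 - 64*x^2)/48 - log(cos(x/3))/3


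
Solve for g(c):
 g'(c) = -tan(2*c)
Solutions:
 g(c) = C1 + log(cos(2*c))/2


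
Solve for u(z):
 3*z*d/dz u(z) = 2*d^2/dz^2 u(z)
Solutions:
 u(z) = C1 + C2*erfi(sqrt(3)*z/2)


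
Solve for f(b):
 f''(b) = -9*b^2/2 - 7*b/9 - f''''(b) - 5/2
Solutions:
 f(b) = C1 + C2*b + C3*sin(b) + C4*cos(b) - 3*b^4/8 - 7*b^3/54 + 13*b^2/4


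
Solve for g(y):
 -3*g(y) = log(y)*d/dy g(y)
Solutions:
 g(y) = C1*exp(-3*li(y))


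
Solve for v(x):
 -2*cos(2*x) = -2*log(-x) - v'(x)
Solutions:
 v(x) = C1 - 2*x*log(-x) + 2*x + sin(2*x)


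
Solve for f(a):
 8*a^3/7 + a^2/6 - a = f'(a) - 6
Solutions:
 f(a) = C1 + 2*a^4/7 + a^3/18 - a^2/2 + 6*a


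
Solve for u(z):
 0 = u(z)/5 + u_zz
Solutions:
 u(z) = C1*sin(sqrt(5)*z/5) + C2*cos(sqrt(5)*z/5)


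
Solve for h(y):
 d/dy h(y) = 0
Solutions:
 h(y) = C1


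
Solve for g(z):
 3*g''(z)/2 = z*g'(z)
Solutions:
 g(z) = C1 + C2*erfi(sqrt(3)*z/3)


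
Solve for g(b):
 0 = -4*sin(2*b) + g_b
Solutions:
 g(b) = C1 - 2*cos(2*b)


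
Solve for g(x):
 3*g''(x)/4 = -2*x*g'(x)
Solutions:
 g(x) = C1 + C2*erf(2*sqrt(3)*x/3)


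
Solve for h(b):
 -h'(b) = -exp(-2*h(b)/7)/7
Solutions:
 h(b) = 7*log(-sqrt(C1 + b)) - 7*log(7) + 7*log(2)/2
 h(b) = 7*log(C1 + b)/2 - 7*log(7) + 7*log(2)/2


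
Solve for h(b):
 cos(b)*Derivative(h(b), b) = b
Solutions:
 h(b) = C1 + Integral(b/cos(b), b)


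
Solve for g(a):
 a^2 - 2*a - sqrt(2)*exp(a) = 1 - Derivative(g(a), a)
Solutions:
 g(a) = C1 - a^3/3 + a^2 + a + sqrt(2)*exp(a)


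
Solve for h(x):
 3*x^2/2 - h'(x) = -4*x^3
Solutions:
 h(x) = C1 + x^4 + x^3/2


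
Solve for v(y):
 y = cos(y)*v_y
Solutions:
 v(y) = C1 + Integral(y/cos(y), y)


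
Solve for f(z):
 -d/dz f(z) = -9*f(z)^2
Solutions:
 f(z) = -1/(C1 + 9*z)


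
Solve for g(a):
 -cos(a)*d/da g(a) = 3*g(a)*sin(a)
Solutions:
 g(a) = C1*cos(a)^3


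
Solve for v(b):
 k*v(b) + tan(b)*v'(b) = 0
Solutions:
 v(b) = C1*exp(-k*log(sin(b)))


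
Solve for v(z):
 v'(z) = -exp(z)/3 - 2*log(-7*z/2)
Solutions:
 v(z) = C1 - 2*z*log(-z) + 2*z*(-log(7) + log(2) + 1) - exp(z)/3


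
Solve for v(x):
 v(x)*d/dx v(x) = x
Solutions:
 v(x) = -sqrt(C1 + x^2)
 v(x) = sqrt(C1 + x^2)


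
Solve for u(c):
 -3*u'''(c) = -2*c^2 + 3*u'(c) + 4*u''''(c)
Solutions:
 u(c) = C1 + C2*exp(c*(-2 + (4*sqrt(39) + 25)^(-1/3) + (4*sqrt(39) + 25)^(1/3))/8)*sin(sqrt(3)*c*(-(4*sqrt(39) + 25)^(1/3) + (4*sqrt(39) + 25)^(-1/3))/8) + C3*exp(c*(-2 + (4*sqrt(39) + 25)^(-1/3) + (4*sqrt(39) + 25)^(1/3))/8)*cos(sqrt(3)*c*(-(4*sqrt(39) + 25)^(1/3) + (4*sqrt(39) + 25)^(-1/3))/8) + C4*exp(-c*((4*sqrt(39) + 25)^(-1/3) + 1 + (4*sqrt(39) + 25)^(1/3))/4) + 2*c^3/9 - 4*c/3


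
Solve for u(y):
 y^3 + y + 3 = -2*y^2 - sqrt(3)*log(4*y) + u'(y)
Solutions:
 u(y) = C1 + y^4/4 + 2*y^3/3 + y^2/2 + sqrt(3)*y*log(y) - sqrt(3)*y + 2*sqrt(3)*y*log(2) + 3*y


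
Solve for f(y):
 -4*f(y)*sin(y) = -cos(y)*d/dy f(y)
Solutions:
 f(y) = C1/cos(y)^4


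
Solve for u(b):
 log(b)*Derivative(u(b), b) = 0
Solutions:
 u(b) = C1


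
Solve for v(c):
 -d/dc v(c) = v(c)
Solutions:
 v(c) = C1*exp(-c)


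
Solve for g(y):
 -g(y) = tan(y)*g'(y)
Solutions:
 g(y) = C1/sin(y)


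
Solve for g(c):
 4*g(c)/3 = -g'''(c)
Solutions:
 g(c) = C3*exp(-6^(2/3)*c/3) + (C1*sin(2^(2/3)*3^(1/6)*c/2) + C2*cos(2^(2/3)*3^(1/6)*c/2))*exp(6^(2/3)*c/6)


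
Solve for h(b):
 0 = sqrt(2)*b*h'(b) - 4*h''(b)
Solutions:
 h(b) = C1 + C2*erfi(2^(3/4)*b/4)


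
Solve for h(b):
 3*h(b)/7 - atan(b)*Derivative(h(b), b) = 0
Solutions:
 h(b) = C1*exp(3*Integral(1/atan(b), b)/7)


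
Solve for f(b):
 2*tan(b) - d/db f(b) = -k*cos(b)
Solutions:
 f(b) = C1 + k*sin(b) - 2*log(cos(b))


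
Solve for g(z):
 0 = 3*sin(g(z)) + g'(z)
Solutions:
 g(z) = -acos((-C1 - exp(6*z))/(C1 - exp(6*z))) + 2*pi
 g(z) = acos((-C1 - exp(6*z))/(C1 - exp(6*z)))


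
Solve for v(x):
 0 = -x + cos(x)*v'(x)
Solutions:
 v(x) = C1 + Integral(x/cos(x), x)


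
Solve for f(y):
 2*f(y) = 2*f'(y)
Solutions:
 f(y) = C1*exp(y)


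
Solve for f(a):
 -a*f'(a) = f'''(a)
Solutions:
 f(a) = C1 + Integral(C2*airyai(-a) + C3*airybi(-a), a)


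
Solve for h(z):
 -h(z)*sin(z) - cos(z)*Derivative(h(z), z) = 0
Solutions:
 h(z) = C1*cos(z)


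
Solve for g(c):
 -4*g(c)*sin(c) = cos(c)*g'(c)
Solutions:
 g(c) = C1*cos(c)^4


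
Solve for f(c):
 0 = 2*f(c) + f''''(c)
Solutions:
 f(c) = (C1*sin(2^(3/4)*c/2) + C2*cos(2^(3/4)*c/2))*exp(-2^(3/4)*c/2) + (C3*sin(2^(3/4)*c/2) + C4*cos(2^(3/4)*c/2))*exp(2^(3/4)*c/2)


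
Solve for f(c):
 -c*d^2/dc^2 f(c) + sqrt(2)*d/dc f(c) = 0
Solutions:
 f(c) = C1 + C2*c^(1 + sqrt(2))


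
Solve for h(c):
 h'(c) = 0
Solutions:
 h(c) = C1


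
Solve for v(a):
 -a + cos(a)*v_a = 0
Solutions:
 v(a) = C1 + Integral(a/cos(a), a)


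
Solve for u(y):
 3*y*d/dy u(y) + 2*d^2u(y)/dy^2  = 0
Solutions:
 u(y) = C1 + C2*erf(sqrt(3)*y/2)


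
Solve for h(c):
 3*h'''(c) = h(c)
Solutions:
 h(c) = C3*exp(3^(2/3)*c/3) + (C1*sin(3^(1/6)*c/2) + C2*cos(3^(1/6)*c/2))*exp(-3^(2/3)*c/6)


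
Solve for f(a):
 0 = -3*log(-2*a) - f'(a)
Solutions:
 f(a) = C1 - 3*a*log(-a) + 3*a*(1 - log(2))


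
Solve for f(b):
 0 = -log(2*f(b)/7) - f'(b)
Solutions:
 Integral(1/(log(_y) - log(7) + log(2)), (_y, f(b))) = C1 - b


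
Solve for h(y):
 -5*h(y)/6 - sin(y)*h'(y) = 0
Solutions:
 h(y) = C1*(cos(y) + 1)^(5/12)/(cos(y) - 1)^(5/12)


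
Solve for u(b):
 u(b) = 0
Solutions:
 u(b) = 0


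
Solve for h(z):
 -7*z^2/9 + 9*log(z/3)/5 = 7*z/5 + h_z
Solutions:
 h(z) = C1 - 7*z^3/27 - 7*z^2/10 + 9*z*log(z)/5 - 9*z*log(3)/5 - 9*z/5


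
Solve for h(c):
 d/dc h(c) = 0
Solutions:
 h(c) = C1


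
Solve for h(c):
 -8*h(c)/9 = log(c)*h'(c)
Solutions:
 h(c) = C1*exp(-8*li(c)/9)


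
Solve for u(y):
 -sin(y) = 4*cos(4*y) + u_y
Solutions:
 u(y) = C1 - sin(4*y) + cos(y)


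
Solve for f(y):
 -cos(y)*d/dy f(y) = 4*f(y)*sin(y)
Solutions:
 f(y) = C1*cos(y)^4


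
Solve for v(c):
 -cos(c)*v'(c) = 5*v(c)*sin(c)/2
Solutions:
 v(c) = C1*cos(c)^(5/2)


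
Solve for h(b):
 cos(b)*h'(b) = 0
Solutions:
 h(b) = C1


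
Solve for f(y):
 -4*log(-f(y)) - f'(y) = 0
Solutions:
 -li(-f(y)) = C1 - 4*y


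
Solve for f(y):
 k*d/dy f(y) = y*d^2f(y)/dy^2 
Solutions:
 f(y) = C1 + y^(re(k) + 1)*(C2*sin(log(y)*Abs(im(k))) + C3*cos(log(y)*im(k)))


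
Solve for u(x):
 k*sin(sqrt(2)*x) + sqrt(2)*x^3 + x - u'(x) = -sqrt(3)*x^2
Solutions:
 u(x) = C1 - sqrt(2)*k*cos(sqrt(2)*x)/2 + sqrt(2)*x^4/4 + sqrt(3)*x^3/3 + x^2/2


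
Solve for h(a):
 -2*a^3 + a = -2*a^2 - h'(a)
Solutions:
 h(a) = C1 + a^4/2 - 2*a^3/3 - a^2/2


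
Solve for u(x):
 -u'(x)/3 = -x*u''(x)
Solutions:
 u(x) = C1 + C2*x^(4/3)


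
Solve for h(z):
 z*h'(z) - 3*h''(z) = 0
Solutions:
 h(z) = C1 + C2*erfi(sqrt(6)*z/6)


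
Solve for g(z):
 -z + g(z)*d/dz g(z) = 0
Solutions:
 g(z) = -sqrt(C1 + z^2)
 g(z) = sqrt(C1 + z^2)


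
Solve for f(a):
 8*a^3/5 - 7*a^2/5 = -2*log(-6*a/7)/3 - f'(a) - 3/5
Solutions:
 f(a) = C1 - 2*a^4/5 + 7*a^3/15 - 2*a*log(-a)/3 + a*(-10*log(6) + 1 + 10*log(7))/15


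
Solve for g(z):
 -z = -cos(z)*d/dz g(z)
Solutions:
 g(z) = C1 + Integral(z/cos(z), z)


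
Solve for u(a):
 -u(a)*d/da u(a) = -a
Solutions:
 u(a) = -sqrt(C1 + a^2)
 u(a) = sqrt(C1 + a^2)


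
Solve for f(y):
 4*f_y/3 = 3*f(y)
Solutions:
 f(y) = C1*exp(9*y/4)


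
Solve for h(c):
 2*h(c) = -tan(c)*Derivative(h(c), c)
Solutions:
 h(c) = C1/sin(c)^2


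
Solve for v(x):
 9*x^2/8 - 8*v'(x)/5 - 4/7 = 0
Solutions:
 v(x) = C1 + 15*x^3/64 - 5*x/14


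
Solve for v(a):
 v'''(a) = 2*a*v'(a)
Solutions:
 v(a) = C1 + Integral(C2*airyai(2^(1/3)*a) + C3*airybi(2^(1/3)*a), a)


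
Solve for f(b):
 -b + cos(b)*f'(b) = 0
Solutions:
 f(b) = C1 + Integral(b/cos(b), b)


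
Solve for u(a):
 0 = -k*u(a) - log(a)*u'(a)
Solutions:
 u(a) = C1*exp(-k*li(a))


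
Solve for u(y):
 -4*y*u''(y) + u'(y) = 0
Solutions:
 u(y) = C1 + C2*y^(5/4)


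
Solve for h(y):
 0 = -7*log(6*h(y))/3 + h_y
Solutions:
 -3*Integral(1/(log(_y) + log(6)), (_y, h(y)))/7 = C1 - y


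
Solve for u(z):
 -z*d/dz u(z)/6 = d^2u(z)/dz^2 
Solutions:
 u(z) = C1 + C2*erf(sqrt(3)*z/6)


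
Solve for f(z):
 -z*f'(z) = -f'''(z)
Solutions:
 f(z) = C1 + Integral(C2*airyai(z) + C3*airybi(z), z)


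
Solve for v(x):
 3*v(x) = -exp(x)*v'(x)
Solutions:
 v(x) = C1*exp(3*exp(-x))


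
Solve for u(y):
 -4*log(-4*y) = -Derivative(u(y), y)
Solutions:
 u(y) = C1 + 4*y*log(-y) + 4*y*(-1 + 2*log(2))


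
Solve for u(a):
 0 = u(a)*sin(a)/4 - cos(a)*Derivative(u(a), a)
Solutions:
 u(a) = C1/cos(a)^(1/4)


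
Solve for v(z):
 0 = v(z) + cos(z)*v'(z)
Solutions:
 v(z) = C1*sqrt(sin(z) - 1)/sqrt(sin(z) + 1)


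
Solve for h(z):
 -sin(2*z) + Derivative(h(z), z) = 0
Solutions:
 h(z) = C1 - cos(2*z)/2


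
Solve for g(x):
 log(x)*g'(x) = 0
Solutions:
 g(x) = C1


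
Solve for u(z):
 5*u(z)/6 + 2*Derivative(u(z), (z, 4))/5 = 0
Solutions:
 u(z) = (C1*sin(3^(3/4)*sqrt(5)*z/6) + C2*cos(3^(3/4)*sqrt(5)*z/6))*exp(-3^(3/4)*sqrt(5)*z/6) + (C3*sin(3^(3/4)*sqrt(5)*z/6) + C4*cos(3^(3/4)*sqrt(5)*z/6))*exp(3^(3/4)*sqrt(5)*z/6)


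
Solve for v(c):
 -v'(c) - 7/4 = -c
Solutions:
 v(c) = C1 + c^2/2 - 7*c/4


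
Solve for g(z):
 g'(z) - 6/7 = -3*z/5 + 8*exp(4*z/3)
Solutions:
 g(z) = C1 - 3*z^2/10 + 6*z/7 + 6*exp(4*z/3)


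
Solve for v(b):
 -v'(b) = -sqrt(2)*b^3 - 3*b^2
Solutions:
 v(b) = C1 + sqrt(2)*b^4/4 + b^3


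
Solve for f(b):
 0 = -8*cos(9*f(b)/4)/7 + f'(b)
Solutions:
 -8*b/7 - 2*log(sin(9*f(b)/4) - 1)/9 + 2*log(sin(9*f(b)/4) + 1)/9 = C1


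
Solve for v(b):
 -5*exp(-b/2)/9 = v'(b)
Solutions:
 v(b) = C1 + 10*exp(-b/2)/9


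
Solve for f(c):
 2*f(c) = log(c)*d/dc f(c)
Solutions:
 f(c) = C1*exp(2*li(c))


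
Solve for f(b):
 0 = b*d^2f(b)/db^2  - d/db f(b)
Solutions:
 f(b) = C1 + C2*b^2


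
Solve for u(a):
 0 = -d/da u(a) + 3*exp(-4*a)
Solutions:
 u(a) = C1 - 3*exp(-4*a)/4


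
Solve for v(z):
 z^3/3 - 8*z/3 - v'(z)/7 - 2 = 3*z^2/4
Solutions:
 v(z) = C1 + 7*z^4/12 - 7*z^3/4 - 28*z^2/3 - 14*z


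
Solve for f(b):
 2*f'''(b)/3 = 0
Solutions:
 f(b) = C1 + C2*b + C3*b^2


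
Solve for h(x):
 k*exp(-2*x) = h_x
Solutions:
 h(x) = C1 - k*exp(-2*x)/2


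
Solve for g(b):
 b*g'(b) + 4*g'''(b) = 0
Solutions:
 g(b) = C1 + Integral(C2*airyai(-2^(1/3)*b/2) + C3*airybi(-2^(1/3)*b/2), b)


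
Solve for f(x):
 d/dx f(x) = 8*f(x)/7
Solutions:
 f(x) = C1*exp(8*x/7)


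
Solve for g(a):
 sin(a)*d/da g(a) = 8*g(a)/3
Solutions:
 g(a) = C1*(cos(a) - 1)^(4/3)/(cos(a) + 1)^(4/3)


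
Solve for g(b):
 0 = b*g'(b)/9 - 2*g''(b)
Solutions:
 g(b) = C1 + C2*erfi(b/6)


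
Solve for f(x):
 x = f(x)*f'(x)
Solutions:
 f(x) = -sqrt(C1 + x^2)
 f(x) = sqrt(C1 + x^2)


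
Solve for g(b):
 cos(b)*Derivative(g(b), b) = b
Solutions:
 g(b) = C1 + Integral(b/cos(b), b)


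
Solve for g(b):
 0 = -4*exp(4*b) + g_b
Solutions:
 g(b) = C1 + exp(4*b)


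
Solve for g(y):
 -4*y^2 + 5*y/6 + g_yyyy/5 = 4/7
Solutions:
 g(y) = C1 + C2*y + C3*y^2 + C4*y^3 + y^6/18 - 5*y^5/144 + 5*y^4/42


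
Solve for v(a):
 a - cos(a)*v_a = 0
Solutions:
 v(a) = C1 + Integral(a/cos(a), a)


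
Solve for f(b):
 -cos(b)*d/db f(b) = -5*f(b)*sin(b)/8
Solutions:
 f(b) = C1/cos(b)^(5/8)


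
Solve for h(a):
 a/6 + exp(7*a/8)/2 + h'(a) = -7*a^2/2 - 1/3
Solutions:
 h(a) = C1 - 7*a^3/6 - a^2/12 - a/3 - 4*exp(7*a/8)/7


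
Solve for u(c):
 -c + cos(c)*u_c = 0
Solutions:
 u(c) = C1 + Integral(c/cos(c), c)


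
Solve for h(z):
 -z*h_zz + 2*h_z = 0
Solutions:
 h(z) = C1 + C2*z^3


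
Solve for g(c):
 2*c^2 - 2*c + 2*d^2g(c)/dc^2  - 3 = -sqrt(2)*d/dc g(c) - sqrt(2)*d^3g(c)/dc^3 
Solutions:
 g(c) = C1 - sqrt(2)*c^3/3 + sqrt(2)*c^2/2 + 2*c^2 - 2*c - sqrt(2)*c/2 + (C2*sin(sqrt(2)*c/2) + C3*cos(sqrt(2)*c/2))*exp(-sqrt(2)*c/2)


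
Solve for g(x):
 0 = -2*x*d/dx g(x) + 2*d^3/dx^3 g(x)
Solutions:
 g(x) = C1 + Integral(C2*airyai(x) + C3*airybi(x), x)


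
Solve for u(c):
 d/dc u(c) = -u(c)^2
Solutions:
 u(c) = 1/(C1 + c)


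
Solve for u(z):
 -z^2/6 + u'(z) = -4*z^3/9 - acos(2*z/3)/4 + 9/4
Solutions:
 u(z) = C1 - z^4/9 + z^3/18 - z*acos(2*z/3)/4 + 9*z/4 + sqrt(9 - 4*z^2)/8


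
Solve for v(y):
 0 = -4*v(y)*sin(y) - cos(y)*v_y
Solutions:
 v(y) = C1*cos(y)^4


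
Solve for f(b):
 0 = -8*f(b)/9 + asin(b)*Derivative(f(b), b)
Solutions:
 f(b) = C1*exp(8*Integral(1/asin(b), b)/9)


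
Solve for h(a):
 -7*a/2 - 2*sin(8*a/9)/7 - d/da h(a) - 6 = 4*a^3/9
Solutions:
 h(a) = C1 - a^4/9 - 7*a^2/4 - 6*a + 9*cos(8*a/9)/28


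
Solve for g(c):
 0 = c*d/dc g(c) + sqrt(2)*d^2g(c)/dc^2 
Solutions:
 g(c) = C1 + C2*erf(2^(1/4)*c/2)


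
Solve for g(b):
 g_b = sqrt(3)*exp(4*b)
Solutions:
 g(b) = C1 + sqrt(3)*exp(4*b)/4


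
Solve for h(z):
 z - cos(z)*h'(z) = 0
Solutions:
 h(z) = C1 + Integral(z/cos(z), z)


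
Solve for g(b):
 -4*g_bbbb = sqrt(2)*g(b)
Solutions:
 g(b) = (C1*sin(2^(1/8)*b/2) + C2*cos(2^(1/8)*b/2))*exp(-2^(1/8)*b/2) + (C3*sin(2^(1/8)*b/2) + C4*cos(2^(1/8)*b/2))*exp(2^(1/8)*b/2)


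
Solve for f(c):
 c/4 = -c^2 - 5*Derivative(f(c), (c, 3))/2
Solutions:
 f(c) = C1 + C2*c + C3*c^2 - c^5/150 - c^4/240


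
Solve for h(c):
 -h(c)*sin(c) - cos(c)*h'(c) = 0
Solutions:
 h(c) = C1*cos(c)


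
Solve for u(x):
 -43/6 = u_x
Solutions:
 u(x) = C1 - 43*x/6


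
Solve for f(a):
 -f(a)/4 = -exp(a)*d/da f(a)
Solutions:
 f(a) = C1*exp(-exp(-a)/4)


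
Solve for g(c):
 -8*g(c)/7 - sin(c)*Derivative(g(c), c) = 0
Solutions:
 g(c) = C1*(cos(c) + 1)^(4/7)/(cos(c) - 1)^(4/7)


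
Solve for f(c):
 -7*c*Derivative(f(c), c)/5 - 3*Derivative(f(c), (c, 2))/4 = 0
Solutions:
 f(c) = C1 + C2*erf(sqrt(210)*c/15)


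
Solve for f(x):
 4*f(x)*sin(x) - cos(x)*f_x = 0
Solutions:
 f(x) = C1/cos(x)^4


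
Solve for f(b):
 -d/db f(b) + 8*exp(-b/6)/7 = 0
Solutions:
 f(b) = C1 - 48*exp(-b/6)/7


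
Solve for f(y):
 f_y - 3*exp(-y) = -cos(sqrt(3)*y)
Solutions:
 f(y) = C1 - sqrt(3)*sin(sqrt(3)*y)/3 - 3*exp(-y)


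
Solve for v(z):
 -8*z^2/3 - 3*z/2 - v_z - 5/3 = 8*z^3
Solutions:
 v(z) = C1 - 2*z^4 - 8*z^3/9 - 3*z^2/4 - 5*z/3


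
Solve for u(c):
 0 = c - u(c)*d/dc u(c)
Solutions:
 u(c) = -sqrt(C1 + c^2)
 u(c) = sqrt(C1 + c^2)


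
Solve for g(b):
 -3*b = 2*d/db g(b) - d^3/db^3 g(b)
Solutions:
 g(b) = C1 + C2*exp(-sqrt(2)*b) + C3*exp(sqrt(2)*b) - 3*b^2/4


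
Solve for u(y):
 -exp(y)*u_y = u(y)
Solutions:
 u(y) = C1*exp(exp(-y))


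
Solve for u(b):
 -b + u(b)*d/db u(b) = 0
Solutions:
 u(b) = -sqrt(C1 + b^2)
 u(b) = sqrt(C1 + b^2)


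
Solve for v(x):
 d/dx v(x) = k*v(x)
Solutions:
 v(x) = C1*exp(k*x)


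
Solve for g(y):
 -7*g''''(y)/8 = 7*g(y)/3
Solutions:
 g(y) = (C1*sin(2^(1/4)*3^(3/4)*y/3) + C2*cos(2^(1/4)*3^(3/4)*y/3))*exp(-2^(1/4)*3^(3/4)*y/3) + (C3*sin(2^(1/4)*3^(3/4)*y/3) + C4*cos(2^(1/4)*3^(3/4)*y/3))*exp(2^(1/4)*3^(3/4)*y/3)


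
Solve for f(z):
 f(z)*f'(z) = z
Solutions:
 f(z) = -sqrt(C1 + z^2)
 f(z) = sqrt(C1 + z^2)


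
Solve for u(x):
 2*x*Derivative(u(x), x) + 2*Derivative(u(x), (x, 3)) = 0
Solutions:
 u(x) = C1 + Integral(C2*airyai(-x) + C3*airybi(-x), x)


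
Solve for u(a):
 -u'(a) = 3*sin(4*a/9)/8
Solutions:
 u(a) = C1 + 27*cos(4*a/9)/32


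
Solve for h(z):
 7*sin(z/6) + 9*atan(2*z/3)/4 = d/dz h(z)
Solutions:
 h(z) = C1 + 9*z*atan(2*z/3)/4 - 27*log(4*z^2 + 9)/16 - 42*cos(z/6)


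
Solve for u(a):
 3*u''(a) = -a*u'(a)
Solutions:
 u(a) = C1 + C2*erf(sqrt(6)*a/6)


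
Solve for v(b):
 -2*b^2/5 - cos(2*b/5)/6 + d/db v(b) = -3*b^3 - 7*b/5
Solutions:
 v(b) = C1 - 3*b^4/4 + 2*b^3/15 - 7*b^2/10 + 5*sin(2*b/5)/12


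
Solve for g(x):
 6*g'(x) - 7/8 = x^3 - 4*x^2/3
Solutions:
 g(x) = C1 + x^4/24 - 2*x^3/27 + 7*x/48


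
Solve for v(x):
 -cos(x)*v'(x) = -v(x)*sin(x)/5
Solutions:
 v(x) = C1/cos(x)^(1/5)


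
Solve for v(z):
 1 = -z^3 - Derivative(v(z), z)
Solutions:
 v(z) = C1 - z^4/4 - z


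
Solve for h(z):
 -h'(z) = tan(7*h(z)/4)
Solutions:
 h(z) = -4*asin(C1*exp(-7*z/4))/7 + 4*pi/7
 h(z) = 4*asin(C1*exp(-7*z/4))/7


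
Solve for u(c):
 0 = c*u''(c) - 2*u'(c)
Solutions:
 u(c) = C1 + C2*c^3


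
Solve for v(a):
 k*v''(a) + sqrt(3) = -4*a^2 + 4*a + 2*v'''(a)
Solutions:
 v(a) = C1 + C2*a + C3*exp(a*k/2) - a^4/(3*k) + 2*a^3*(1 - 4/k)/(3*k) + a^2*(-sqrt(3)/2 + 4/k - 16/k^2)/k


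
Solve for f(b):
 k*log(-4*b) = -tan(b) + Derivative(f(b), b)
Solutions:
 f(b) = C1 + b*k*(log(-b) - 1) + 2*b*k*log(2) - log(cos(b))


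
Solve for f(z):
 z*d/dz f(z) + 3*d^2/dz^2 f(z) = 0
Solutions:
 f(z) = C1 + C2*erf(sqrt(6)*z/6)


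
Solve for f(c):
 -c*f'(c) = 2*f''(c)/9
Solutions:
 f(c) = C1 + C2*erf(3*c/2)


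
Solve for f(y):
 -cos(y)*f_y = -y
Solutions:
 f(y) = C1 + Integral(y/cos(y), y)


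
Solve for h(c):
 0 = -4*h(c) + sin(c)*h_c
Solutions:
 h(c) = C1*(cos(c)^2 - 2*cos(c) + 1)/(cos(c)^2 + 2*cos(c) + 1)


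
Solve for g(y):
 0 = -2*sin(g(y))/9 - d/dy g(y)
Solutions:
 2*y/9 + log(cos(g(y)) - 1)/2 - log(cos(g(y)) + 1)/2 = C1


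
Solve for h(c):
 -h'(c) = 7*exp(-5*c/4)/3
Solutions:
 h(c) = C1 + 28*exp(-5*c/4)/15


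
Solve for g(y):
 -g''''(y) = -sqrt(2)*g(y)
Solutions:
 g(y) = C1*exp(-2^(1/8)*y) + C2*exp(2^(1/8)*y) + C3*sin(2^(1/8)*y) + C4*cos(2^(1/8)*y)


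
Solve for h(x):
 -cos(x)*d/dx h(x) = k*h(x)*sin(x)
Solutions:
 h(x) = C1*exp(k*log(cos(x)))


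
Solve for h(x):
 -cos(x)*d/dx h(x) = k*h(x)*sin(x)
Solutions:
 h(x) = C1*exp(k*log(cos(x)))


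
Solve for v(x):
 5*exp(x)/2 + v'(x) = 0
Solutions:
 v(x) = C1 - 5*exp(x)/2


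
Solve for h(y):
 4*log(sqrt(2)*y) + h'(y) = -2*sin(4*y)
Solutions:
 h(y) = C1 - 4*y*log(y) - 2*y*log(2) + 4*y + cos(4*y)/2


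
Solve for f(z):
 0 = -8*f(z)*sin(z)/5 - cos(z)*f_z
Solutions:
 f(z) = C1*cos(z)^(8/5)


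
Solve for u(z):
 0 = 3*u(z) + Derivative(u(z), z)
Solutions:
 u(z) = C1*exp(-3*z)


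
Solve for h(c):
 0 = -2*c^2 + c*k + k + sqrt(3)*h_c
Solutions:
 h(c) = C1 + 2*sqrt(3)*c^3/9 - sqrt(3)*c^2*k/6 - sqrt(3)*c*k/3


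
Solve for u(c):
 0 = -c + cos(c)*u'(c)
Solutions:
 u(c) = C1 + Integral(c/cos(c), c)


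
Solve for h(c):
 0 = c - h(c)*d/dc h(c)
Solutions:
 h(c) = -sqrt(C1 + c^2)
 h(c) = sqrt(C1 + c^2)


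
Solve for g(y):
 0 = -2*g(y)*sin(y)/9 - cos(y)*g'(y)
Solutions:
 g(y) = C1*cos(y)^(2/9)


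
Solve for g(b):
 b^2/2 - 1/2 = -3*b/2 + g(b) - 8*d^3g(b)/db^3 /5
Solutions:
 g(b) = C3*exp(5^(1/3)*b/2) + b^2/2 + 3*b/2 + (C1*sin(sqrt(3)*5^(1/3)*b/4) + C2*cos(sqrt(3)*5^(1/3)*b/4))*exp(-5^(1/3)*b/4) - 1/2


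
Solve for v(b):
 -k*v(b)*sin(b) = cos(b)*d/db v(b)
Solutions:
 v(b) = C1*exp(k*log(cos(b)))


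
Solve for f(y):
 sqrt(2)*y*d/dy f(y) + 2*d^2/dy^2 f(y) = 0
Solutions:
 f(y) = C1 + C2*erf(2^(1/4)*y/2)


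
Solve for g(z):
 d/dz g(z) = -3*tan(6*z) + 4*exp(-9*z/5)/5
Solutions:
 g(z) = C1 - log(tan(6*z)^2 + 1)/4 - 4*exp(-9*z/5)/9


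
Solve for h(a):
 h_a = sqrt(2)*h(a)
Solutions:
 h(a) = C1*exp(sqrt(2)*a)


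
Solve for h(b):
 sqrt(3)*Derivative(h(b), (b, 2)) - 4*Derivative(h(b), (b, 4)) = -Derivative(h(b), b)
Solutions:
 h(b) = C1 + C2*exp(-b*(3^(5/6)/(sqrt(9 - sqrt(3)) + 3)^(1/3) + 3^(2/3)*(sqrt(9 - sqrt(3)) + 3)^(1/3))/12)*sin(b*(-3^(1/6)*(sqrt(9 - sqrt(3)) + 3)^(1/3) + 3^(1/3)/(sqrt(9 - sqrt(3)) + 3)^(1/3))/4) + C3*exp(-b*(3^(5/6)/(sqrt(9 - sqrt(3)) + 3)^(1/3) + 3^(2/3)*(sqrt(9 - sqrt(3)) + 3)^(1/3))/12)*cos(b*(-3^(1/6)*(sqrt(9 - sqrt(3)) + 3)^(1/3) + 3^(1/3)/(sqrt(9 - sqrt(3)) + 3)^(1/3))/4) + C4*exp(b*(3^(5/6)/(sqrt(9 - sqrt(3)) + 3)^(1/3) + 3^(2/3)*(sqrt(9 - sqrt(3)) + 3)^(1/3))/6)


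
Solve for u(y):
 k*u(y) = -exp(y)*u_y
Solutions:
 u(y) = C1*exp(k*exp(-y))


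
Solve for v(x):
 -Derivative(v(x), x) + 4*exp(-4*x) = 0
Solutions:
 v(x) = C1 - exp(-4*x)


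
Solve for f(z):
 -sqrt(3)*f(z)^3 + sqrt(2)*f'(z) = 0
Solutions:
 f(z) = -sqrt(-1/(C1 + sqrt(6)*z))
 f(z) = sqrt(-1/(C1 + sqrt(6)*z))


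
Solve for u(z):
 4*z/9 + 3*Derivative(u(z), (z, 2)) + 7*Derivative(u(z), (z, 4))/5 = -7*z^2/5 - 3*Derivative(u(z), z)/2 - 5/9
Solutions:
 u(z) = C1 + C2*exp(-70^(1/3)*z*(-(21 + sqrt(1001))^(1/3) + 2*70^(1/3)/(21 + sqrt(1001))^(1/3))/28)*sin(sqrt(3)*70^(1/3)*z*(2*70^(1/3)/(21 + sqrt(1001))^(1/3) + (21 + sqrt(1001))^(1/3))/28) + C3*exp(-70^(1/3)*z*(-(21 + sqrt(1001))^(1/3) + 2*70^(1/3)/(21 + sqrt(1001))^(1/3))/28)*cos(sqrt(3)*70^(1/3)*z*(2*70^(1/3)/(21 + sqrt(1001))^(1/3) + (21 + sqrt(1001))^(1/3))/28) + C4*exp(70^(1/3)*z*(-(21 + sqrt(1001))^(1/3) + 2*70^(1/3)/(21 + sqrt(1001))^(1/3))/14) - 14*z^3/45 + 232*z^2/135 - 326*z/45


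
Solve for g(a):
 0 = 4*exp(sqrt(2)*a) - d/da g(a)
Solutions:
 g(a) = C1 + 2*sqrt(2)*exp(sqrt(2)*a)


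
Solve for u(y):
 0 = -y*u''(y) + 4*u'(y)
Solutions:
 u(y) = C1 + C2*y^5


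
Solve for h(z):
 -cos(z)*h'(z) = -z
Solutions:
 h(z) = C1 + Integral(z/cos(z), z)


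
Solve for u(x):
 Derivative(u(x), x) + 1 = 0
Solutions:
 u(x) = C1 - x


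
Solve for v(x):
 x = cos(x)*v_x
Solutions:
 v(x) = C1 + Integral(x/cos(x), x)


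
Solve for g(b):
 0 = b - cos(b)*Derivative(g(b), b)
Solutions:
 g(b) = C1 + Integral(b/cos(b), b)


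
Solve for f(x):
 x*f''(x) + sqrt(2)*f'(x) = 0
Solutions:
 f(x) = C1 + C2*x^(1 - sqrt(2))


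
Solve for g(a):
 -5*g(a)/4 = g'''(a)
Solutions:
 g(a) = C3*exp(-10^(1/3)*a/2) + (C1*sin(10^(1/3)*sqrt(3)*a/4) + C2*cos(10^(1/3)*sqrt(3)*a/4))*exp(10^(1/3)*a/4)


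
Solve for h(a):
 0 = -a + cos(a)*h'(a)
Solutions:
 h(a) = C1 + Integral(a/cos(a), a)


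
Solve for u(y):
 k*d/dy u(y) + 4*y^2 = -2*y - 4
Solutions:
 u(y) = C1 - 4*y^3/(3*k) - y^2/k - 4*y/k


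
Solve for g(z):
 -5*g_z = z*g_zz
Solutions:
 g(z) = C1 + C2/z^4


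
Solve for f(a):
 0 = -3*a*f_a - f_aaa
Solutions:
 f(a) = C1 + Integral(C2*airyai(-3^(1/3)*a) + C3*airybi(-3^(1/3)*a), a)


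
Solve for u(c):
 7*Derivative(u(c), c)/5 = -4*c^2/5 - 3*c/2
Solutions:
 u(c) = C1 - 4*c^3/21 - 15*c^2/28


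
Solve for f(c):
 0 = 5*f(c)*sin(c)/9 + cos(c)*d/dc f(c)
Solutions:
 f(c) = C1*cos(c)^(5/9)


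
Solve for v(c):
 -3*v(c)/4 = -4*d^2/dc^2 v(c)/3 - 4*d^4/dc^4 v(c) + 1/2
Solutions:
 v(c) = C1*exp(-sqrt(3)*c*sqrt(-2 + sqrt(31))/6) + C2*exp(sqrt(3)*c*sqrt(-2 + sqrt(31))/6) + C3*sin(sqrt(3)*c*sqrt(2 + sqrt(31))/6) + C4*cos(sqrt(3)*c*sqrt(2 + sqrt(31))/6) - 2/3


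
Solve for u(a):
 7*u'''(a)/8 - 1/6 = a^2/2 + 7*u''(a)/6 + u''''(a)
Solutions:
 u(a) = C1 + C2*a - a^4/28 - 3*a^3/28 + 43*a^2/784 + (C3*sin(sqrt(2247)*a/48) + C4*cos(sqrt(2247)*a/48))*exp(7*a/16)


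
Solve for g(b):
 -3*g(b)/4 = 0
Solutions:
 g(b) = 0


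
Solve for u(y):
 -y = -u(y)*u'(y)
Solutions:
 u(y) = -sqrt(C1 + y^2)
 u(y) = sqrt(C1 + y^2)


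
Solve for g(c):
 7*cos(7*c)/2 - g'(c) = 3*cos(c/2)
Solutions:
 g(c) = C1 - 6*sin(c/2) + sin(7*c)/2


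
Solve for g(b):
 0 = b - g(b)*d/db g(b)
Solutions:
 g(b) = -sqrt(C1 + b^2)
 g(b) = sqrt(C1 + b^2)


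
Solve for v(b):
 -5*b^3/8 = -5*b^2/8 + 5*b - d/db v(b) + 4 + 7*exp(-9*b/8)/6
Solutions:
 v(b) = C1 + 5*b^4/32 - 5*b^3/24 + 5*b^2/2 + 4*b - 28*exp(-9*b/8)/27


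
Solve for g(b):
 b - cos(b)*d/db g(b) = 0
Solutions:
 g(b) = C1 + Integral(b/cos(b), b)


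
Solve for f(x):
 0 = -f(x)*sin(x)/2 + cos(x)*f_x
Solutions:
 f(x) = C1/sqrt(cos(x))


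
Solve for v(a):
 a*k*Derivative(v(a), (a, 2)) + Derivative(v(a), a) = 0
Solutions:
 v(a) = C1 + a^(((re(k) - 1)*re(k) + im(k)^2)/(re(k)^2 + im(k)^2))*(C2*sin(log(a)*Abs(im(k))/(re(k)^2 + im(k)^2)) + C3*cos(log(a)*im(k)/(re(k)^2 + im(k)^2)))


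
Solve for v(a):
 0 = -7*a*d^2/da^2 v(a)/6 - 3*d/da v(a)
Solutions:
 v(a) = C1 + C2/a^(11/7)


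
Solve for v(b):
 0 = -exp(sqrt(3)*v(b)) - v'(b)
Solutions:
 v(b) = sqrt(3)*(2*log(1/(C1 + b)) - log(3))/6


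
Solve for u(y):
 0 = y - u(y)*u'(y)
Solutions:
 u(y) = -sqrt(C1 + y^2)
 u(y) = sqrt(C1 + y^2)


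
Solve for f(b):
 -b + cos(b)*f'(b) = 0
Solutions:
 f(b) = C1 + Integral(b/cos(b), b)


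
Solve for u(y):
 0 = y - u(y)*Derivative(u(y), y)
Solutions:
 u(y) = -sqrt(C1 + y^2)
 u(y) = sqrt(C1 + y^2)


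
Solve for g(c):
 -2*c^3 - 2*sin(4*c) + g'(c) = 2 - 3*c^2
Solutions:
 g(c) = C1 + c^4/2 - c^3 + 2*c - cos(4*c)/2


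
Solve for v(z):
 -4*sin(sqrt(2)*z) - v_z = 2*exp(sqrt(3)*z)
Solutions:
 v(z) = C1 - 2*sqrt(3)*exp(sqrt(3)*z)/3 + 2*sqrt(2)*cos(sqrt(2)*z)


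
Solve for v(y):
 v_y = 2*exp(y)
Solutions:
 v(y) = C1 + 2*exp(y)


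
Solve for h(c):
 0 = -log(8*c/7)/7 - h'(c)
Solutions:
 h(c) = C1 - c*log(c)/7 - 3*c*log(2)/7 + c/7 + c*log(7)/7


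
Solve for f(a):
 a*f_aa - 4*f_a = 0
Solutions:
 f(a) = C1 + C2*a^5


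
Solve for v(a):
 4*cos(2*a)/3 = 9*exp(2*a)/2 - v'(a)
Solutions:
 v(a) = C1 + 9*exp(2*a)/4 - 2*sin(2*a)/3


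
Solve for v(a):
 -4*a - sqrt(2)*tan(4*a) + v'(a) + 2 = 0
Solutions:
 v(a) = C1 + 2*a^2 - 2*a - sqrt(2)*log(cos(4*a))/4


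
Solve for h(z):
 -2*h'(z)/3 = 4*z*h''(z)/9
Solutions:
 h(z) = C1 + C2/sqrt(z)


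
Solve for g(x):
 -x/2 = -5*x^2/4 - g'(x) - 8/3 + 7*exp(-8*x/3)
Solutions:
 g(x) = C1 - 5*x^3/12 + x^2/4 - 8*x/3 - 21*exp(-8*x/3)/8


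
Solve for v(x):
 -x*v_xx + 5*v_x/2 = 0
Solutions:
 v(x) = C1 + C2*x^(7/2)


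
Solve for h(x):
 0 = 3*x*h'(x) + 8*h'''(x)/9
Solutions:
 h(x) = C1 + Integral(C2*airyai(-3*x/2) + C3*airybi(-3*x/2), x)


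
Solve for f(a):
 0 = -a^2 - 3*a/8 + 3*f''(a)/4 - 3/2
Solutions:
 f(a) = C1 + C2*a + a^4/9 + a^3/12 + a^2


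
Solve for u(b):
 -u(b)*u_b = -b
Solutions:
 u(b) = -sqrt(C1 + b^2)
 u(b) = sqrt(C1 + b^2)


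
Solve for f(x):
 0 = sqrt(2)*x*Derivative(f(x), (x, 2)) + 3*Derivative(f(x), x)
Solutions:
 f(x) = C1 + C2*x^(1 - 3*sqrt(2)/2)
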